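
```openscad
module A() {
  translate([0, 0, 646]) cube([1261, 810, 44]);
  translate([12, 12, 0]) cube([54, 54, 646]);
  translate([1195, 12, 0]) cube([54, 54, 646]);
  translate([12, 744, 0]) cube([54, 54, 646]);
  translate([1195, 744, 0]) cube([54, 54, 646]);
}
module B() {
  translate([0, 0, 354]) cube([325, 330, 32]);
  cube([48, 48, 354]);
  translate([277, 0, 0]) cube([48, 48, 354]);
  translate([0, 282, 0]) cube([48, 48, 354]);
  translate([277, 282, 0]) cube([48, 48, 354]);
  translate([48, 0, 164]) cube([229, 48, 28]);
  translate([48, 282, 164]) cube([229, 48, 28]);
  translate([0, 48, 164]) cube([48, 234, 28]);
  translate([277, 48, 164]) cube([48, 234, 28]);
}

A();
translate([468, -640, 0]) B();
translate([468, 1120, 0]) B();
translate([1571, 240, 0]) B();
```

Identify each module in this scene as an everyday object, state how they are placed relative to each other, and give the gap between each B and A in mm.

A is a table. B is a stool. Three stools sit around the table at the −y, +y, +x sides. The gap between each stool and the table is 310 mm.

Each stool's nearest face is 310 mm from the table's bounding box.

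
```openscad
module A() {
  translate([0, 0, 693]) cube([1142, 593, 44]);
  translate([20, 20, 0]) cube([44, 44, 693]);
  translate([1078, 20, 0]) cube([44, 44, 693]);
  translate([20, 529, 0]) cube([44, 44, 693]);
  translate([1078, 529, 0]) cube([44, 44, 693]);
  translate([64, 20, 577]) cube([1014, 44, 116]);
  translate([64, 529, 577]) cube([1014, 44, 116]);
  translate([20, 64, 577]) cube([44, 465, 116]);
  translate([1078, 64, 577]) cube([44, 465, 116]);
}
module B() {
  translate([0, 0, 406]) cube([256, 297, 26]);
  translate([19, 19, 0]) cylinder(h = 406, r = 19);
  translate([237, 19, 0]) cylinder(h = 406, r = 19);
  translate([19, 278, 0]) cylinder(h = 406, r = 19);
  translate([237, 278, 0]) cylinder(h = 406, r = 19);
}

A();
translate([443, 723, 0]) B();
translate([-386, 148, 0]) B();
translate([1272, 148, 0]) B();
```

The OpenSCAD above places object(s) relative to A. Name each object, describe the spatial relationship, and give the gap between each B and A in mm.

A is a table. B is a stool. Three stools sit around the table at the +y, −x, +x sides. The gap between each stool and the table is 130 mm.

Each stool's nearest face is 130 mm from the table's bounding box.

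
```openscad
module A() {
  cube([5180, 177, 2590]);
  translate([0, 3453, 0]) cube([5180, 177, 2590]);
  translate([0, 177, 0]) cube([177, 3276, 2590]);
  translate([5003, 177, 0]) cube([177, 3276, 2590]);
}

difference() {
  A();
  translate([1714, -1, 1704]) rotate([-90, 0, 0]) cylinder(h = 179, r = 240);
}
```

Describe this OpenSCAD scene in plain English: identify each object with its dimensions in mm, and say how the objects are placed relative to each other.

A is a box-shaped house frame (walls only): outside footprint 5180×3630 mm, wall height 2590 mm, wall thickness 177 mm. The two y-facing walls run the full x-width; the two x-facing walls fit between the inner faces of the y-facing walls.

The house frame has a circular hole of radius 240 mm through its front wall, centred at (x = 1714, z = 1704).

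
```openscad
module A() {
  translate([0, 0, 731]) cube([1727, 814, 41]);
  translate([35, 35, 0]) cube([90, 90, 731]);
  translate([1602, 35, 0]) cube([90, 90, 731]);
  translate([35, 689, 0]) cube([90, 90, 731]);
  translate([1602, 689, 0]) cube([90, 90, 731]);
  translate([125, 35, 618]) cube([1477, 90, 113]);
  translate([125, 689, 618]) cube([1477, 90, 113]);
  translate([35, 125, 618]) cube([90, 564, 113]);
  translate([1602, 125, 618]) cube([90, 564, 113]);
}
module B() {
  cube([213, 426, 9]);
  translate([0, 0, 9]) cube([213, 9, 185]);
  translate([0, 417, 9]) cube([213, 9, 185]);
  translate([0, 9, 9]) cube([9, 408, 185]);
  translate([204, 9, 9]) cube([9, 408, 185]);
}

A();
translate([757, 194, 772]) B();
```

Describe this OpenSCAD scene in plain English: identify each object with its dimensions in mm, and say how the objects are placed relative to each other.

A is a table with a 1727×814 mm rectangular top, 41 mm thick, top surface at z = 772 mm, supported by four 90×90 mm square legs, each inset 35 mm from the nearest pair of top edges, running from the floor. Four apron rails, 90 mm thick and 113 mm tall, run between adjacent legs with their top edges flush with the underside of the top and their outer faces flush with the legs' outer faces.

B is an open storage box with external size 213×426×194 mm and wall thickness 9 mm (the base is also 9 mm thick). The base covers the whole footprint; the four walls stand on the base, with the y-facing walls full-width and the x-facing walls fitting between their inner faces.

The open box is on top of the table, centred.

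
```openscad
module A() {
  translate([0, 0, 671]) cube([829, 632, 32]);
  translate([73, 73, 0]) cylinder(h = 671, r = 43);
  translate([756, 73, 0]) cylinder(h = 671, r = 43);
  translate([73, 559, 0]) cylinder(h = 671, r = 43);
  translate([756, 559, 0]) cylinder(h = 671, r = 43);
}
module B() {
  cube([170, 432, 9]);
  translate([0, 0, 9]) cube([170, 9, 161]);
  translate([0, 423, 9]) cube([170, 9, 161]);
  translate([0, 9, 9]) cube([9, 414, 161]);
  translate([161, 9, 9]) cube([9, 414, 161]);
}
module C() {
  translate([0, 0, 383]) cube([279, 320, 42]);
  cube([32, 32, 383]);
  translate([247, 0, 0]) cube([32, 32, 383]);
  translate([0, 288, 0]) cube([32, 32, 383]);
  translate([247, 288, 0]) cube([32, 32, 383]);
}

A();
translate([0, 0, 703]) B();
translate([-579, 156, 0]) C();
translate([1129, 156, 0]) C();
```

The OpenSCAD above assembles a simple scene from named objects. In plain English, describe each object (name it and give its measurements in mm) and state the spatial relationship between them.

A is a rectangular dining table. The top is 829×632×32 mm with its upper surface at z = 703 mm. It stands on four round legs of 86 mm diameter, each leg's bounding box inset 30 mm from the nearest pair of top edges, running from the floor to the underside of the top.

B is an open-topped rectangular box: outside dimensions 170×432×170 mm, with a uniform wall and base thickness of 9 mm. The base is a full 170×432 slab on the floor; four walls sit on top of the base. The front and back walls (the −y and +y sides) span the full width; the two side walls fit between them.

C is a four-legged stool. The seat is 279×320 mm, 42 mm thick, top at z = 425 mm. It stands on four square legs, each 32×32 mm in cross-section, from z = 0 to the seat underside, each flush with a corner of the seat.

The open box is on top of the table. Two stools sit around the table at the −x, +x sides.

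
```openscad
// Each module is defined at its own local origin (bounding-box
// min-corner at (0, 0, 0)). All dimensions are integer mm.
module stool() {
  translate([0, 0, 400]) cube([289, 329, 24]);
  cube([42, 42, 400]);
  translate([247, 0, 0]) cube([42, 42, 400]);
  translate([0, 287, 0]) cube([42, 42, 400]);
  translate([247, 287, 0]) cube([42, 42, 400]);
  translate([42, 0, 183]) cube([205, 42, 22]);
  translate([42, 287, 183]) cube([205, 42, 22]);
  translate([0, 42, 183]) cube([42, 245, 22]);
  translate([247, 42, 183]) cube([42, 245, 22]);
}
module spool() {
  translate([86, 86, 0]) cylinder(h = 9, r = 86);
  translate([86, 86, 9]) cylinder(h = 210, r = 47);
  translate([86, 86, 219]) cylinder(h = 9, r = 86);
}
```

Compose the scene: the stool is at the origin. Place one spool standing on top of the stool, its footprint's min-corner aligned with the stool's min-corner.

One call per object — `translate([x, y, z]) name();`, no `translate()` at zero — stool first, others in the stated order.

stool();
translate([0, 0, 424]) spool();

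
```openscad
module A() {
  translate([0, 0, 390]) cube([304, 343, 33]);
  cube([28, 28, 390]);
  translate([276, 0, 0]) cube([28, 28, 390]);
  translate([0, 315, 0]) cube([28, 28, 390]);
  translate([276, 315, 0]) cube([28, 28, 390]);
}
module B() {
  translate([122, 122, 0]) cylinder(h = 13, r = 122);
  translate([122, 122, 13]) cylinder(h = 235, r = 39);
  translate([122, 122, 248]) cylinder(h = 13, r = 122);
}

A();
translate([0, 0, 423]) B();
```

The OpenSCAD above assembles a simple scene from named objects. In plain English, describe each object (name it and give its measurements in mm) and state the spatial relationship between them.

A is a four-legged stool. The seat is 304×343 mm, 33 mm thick, top at z = 423 mm. It stands on four square legs, each 28×28 mm in cross-section, from z = 0 to the seat underside, each flush with a corner of the seat.

B is a spool: two coaxial disc flanges of radius 122 mm and thickness 13 mm, joined by a core cylinder of radius 39 mm and height 235 mm. The lower flange rests on z = 0 and the three cylinders share a vertical axis.

The spool is on top of the stool.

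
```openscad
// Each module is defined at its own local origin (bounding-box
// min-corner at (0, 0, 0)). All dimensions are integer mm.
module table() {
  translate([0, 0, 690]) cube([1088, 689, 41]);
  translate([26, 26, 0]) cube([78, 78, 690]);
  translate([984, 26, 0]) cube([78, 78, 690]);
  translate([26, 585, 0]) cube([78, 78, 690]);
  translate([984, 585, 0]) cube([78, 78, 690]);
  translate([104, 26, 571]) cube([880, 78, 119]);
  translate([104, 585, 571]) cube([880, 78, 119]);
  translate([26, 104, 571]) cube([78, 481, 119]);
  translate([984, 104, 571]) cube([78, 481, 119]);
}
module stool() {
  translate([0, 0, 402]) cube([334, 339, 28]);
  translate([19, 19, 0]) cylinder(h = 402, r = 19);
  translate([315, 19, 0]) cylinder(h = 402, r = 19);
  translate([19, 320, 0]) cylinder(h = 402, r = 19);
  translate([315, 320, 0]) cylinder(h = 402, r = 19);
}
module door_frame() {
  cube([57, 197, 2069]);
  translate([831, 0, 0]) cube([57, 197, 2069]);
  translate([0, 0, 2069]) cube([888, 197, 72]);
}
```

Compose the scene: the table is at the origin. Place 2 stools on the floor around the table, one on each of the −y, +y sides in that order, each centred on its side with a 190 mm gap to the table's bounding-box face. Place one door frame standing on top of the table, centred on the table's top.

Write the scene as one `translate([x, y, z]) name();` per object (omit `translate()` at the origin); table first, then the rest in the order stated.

table();
translate([377, -529, 0]) stool();
translate([377, 879, 0]) stool();
translate([100, 246, 731]) door_frame();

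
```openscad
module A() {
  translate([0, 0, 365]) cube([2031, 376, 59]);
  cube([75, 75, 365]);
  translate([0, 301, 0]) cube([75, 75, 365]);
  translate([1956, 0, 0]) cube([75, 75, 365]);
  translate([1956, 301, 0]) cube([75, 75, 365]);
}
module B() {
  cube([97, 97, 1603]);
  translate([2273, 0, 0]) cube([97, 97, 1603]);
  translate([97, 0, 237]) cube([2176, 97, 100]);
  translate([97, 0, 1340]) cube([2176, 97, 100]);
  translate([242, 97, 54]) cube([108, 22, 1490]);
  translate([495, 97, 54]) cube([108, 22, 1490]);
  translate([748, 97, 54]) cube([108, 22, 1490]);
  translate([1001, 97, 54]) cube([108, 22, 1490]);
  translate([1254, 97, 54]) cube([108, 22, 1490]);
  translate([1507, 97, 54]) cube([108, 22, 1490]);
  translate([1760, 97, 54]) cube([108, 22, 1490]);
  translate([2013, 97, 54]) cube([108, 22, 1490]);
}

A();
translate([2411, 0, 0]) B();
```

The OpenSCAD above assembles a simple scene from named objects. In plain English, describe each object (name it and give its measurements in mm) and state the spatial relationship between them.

A is a long wooden bench with a 2031 mm (x) × 376 mm (y) seat, 59 mm thick, its top surface 424 mm above the floor. Four 75 mm square legs at the seat corners, flush with the edges, run from z = 0 to the seat underside.

B is a fence section. Two 97×97 mm posts, 1603 mm tall, stand on the floor with a clear span of 2176 mm between their inner faces. Two horizontal rails of 97×100 mm section span the gap between the posts with their undersides at z = 237 mm and z = 1340 mm, flush with the posts' −y face. 8 pickets, each 108 mm wide, 22 mm thick and 1490 mm tall, are fixed to the +y face of the rails with their bottoms at z = 54 mm, evenly spaced across the span with equal gaps (rounded down to the nearest mm) at the −x end and between each pair — any rounding remainder accumulates at the +x end.

The fence section is on the floor beside the bench on its +x side.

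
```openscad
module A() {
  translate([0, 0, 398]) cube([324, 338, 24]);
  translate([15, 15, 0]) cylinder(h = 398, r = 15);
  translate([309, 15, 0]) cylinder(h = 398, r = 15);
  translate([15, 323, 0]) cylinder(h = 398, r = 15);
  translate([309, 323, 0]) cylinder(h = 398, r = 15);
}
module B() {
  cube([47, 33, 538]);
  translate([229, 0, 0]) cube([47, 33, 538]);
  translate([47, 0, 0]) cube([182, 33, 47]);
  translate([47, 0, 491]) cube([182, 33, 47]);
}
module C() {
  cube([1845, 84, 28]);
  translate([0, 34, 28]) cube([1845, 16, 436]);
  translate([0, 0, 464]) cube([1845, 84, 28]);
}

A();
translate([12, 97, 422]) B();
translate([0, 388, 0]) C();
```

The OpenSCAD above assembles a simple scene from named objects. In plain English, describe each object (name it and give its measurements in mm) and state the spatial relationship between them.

A is a four-legged stool. The seat is a 324×338×24 mm slab whose top surface is at z = 422 mm; four round legs, each 30 mm in diameter, run from the floor (z = 0) to the underside of the seat, each leg's axis is inset half a diameter from the nearest pair of seat edges (so the leg's bounding box is flush with the corner).

B is a rectangular picture frame lying in the x–z plane (depth along y). The opening is 182 mm wide (x) by 444 mm tall (z), surrounded by a border 47 mm wide on all four sides. The frame is 33 mm deep and is made of two full-height vertical stiles with two horizontal rails fitted between them.

C is an I-beam lying along x, 1845 mm long. Overall section height 492 mm. Two flanges 84 mm wide (y) and 28 mm thick, one on the floor and one at the top; a web 16 mm thick runs between them, centred on the flange width.

The picture frame is on top of the stool. The I-beam is on the floor beside the stool on its +y side.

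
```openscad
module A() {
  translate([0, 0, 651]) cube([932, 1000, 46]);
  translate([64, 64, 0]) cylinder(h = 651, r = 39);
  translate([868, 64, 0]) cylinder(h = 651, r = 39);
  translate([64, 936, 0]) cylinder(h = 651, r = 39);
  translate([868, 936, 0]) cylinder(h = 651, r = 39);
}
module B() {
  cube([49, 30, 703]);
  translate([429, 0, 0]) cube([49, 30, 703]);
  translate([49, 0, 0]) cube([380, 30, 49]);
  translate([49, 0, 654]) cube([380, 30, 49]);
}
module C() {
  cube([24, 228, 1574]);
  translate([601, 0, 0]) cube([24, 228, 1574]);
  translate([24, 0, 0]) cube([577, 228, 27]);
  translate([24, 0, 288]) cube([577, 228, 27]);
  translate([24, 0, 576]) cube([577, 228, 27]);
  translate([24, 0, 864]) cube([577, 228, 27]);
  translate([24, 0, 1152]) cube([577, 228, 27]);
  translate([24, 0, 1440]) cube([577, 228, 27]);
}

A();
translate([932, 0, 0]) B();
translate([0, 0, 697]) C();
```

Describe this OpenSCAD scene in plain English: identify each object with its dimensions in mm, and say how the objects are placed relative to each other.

A is a rectangular dining table. The top is 932×1000×46 mm with its upper surface at z = 697 mm. It stands on four round legs of 78 mm diameter, each leg's bounding box inset 25 mm from the nearest pair of top edges, running from the floor to the underside of the top.

B is a rectangular picture frame lying in the x–z plane (depth along y). The opening is 380 mm wide (x) by 605 mm tall (z), surrounded by a border 49 mm wide on all four sides. The frame is 30 mm deep and is made of two full-height vertical stiles with two horizontal rails fitted between them.

C is an open bookshelf. Two side panels, each 24 mm thick, 228 mm deep and 1574 mm tall, stand 625 mm apart (outside-to-outside). Between them sit 6 shelves, each 27 mm thick and 228 mm deep, spanning the full gap between the sides. The bottom shelf rests on the floor (its underside at z = 0) and the clear gap between one shelf's top and the next shelf's underside is 261 mm.

The picture frame is against the table's +x side, with their −y faces flush. The bookshelf is on top of the table.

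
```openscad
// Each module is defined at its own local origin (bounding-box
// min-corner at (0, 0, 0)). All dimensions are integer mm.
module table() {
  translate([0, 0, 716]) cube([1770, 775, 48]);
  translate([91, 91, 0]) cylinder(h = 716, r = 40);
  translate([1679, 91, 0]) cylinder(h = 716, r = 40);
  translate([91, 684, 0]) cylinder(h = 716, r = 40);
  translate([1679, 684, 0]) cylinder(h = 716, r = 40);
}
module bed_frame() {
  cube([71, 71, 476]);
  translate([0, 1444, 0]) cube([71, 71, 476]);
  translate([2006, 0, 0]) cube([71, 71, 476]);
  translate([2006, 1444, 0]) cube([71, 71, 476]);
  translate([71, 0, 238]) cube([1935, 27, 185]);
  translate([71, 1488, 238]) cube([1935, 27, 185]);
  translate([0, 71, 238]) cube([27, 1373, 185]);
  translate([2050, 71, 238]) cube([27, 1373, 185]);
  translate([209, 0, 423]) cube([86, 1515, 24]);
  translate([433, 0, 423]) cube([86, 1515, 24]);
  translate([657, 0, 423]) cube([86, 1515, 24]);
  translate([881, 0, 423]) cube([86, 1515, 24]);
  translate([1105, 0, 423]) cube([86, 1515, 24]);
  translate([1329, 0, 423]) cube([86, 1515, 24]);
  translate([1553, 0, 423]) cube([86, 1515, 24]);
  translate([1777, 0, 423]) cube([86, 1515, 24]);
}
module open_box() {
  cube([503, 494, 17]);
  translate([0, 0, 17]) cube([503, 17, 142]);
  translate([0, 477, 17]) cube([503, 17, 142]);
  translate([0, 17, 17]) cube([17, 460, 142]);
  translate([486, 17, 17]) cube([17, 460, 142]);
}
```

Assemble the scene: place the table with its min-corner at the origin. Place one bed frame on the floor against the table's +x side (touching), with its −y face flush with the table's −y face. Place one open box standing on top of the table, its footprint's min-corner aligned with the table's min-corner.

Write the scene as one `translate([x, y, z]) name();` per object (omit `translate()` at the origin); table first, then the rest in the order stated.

table();
translate([1770, 0, 0]) bed_frame();
translate([0, 0, 764]) open_box();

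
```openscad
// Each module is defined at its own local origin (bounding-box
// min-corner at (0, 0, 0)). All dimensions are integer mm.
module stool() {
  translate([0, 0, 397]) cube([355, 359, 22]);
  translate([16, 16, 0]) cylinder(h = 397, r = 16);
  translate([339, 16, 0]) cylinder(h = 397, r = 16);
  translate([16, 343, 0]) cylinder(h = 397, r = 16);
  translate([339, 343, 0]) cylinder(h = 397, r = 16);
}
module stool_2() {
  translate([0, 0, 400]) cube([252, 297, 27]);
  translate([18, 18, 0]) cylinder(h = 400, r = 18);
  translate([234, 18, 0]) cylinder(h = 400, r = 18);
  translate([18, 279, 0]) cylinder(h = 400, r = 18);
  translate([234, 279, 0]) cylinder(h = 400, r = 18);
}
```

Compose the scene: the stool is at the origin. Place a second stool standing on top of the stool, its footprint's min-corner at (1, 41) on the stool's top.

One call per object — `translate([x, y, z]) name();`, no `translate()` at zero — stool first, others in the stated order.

stool();
translate([1, 41, 419]) stool_2();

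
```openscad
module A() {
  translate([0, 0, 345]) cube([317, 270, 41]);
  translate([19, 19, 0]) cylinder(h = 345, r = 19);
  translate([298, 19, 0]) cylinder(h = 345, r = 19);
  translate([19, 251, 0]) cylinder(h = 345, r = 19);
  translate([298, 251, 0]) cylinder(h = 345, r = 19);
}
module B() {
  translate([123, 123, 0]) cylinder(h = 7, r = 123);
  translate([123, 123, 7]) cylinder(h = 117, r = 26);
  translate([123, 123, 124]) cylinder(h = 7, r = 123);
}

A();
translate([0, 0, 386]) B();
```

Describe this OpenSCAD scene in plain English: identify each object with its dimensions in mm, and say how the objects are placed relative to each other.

A is a simple wooden stool: a rectangular seat 317 mm (x) by 270 mm (y), 41 mm thick, top face at z = 386 mm, on four round legs, each 38 mm in diameter. The legs rest on z = 0, each leg's axis is inset half a diameter from the nearest pair of seat edges (so the leg's bounding box is flush with the corner).

B is a spool: two coaxial disc flanges of radius 123 mm and thickness 7 mm, joined by a core cylinder of radius 26 mm and height 117 mm. The lower flange rests on z = 0 and the three cylinders share a vertical axis.

The spool is on top of the stool.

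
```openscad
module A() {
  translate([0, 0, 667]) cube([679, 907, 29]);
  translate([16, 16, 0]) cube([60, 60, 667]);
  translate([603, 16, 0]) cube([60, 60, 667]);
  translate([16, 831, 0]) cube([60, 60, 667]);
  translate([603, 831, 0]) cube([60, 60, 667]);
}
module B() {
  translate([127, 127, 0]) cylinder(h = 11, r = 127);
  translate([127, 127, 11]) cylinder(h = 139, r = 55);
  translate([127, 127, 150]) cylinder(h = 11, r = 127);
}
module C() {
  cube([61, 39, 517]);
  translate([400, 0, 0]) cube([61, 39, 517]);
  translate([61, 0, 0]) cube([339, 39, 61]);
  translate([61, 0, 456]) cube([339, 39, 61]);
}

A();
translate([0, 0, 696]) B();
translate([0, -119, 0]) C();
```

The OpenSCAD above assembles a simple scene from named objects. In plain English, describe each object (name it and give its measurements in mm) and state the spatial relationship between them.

A is a rectangular dining table. The top is 679×907×29 mm with its upper surface at z = 696 mm. It stands on four 60×60 mm square legs, each inset 16 mm from the nearest pair of top edges, running from the floor to the underside of the top.

B is a spool: two coaxial disc flanges of radius 127 mm and thickness 11 mm, joined by a core cylinder of radius 55 mm and height 139 mm. The lower flange rests on z = 0 and the three cylinders share a vertical axis.

C is a picture frame with a 339×395 mm rectangular opening (x by z) and a uniform 61 mm border on every side. Frame depth is 39 mm along y. It is built from two vertical stiles running the full outside height and two horizontal rails spanning the gap between the stiles.

The spool is on top of the table. The picture frame is on the floor beside the table on its −y side.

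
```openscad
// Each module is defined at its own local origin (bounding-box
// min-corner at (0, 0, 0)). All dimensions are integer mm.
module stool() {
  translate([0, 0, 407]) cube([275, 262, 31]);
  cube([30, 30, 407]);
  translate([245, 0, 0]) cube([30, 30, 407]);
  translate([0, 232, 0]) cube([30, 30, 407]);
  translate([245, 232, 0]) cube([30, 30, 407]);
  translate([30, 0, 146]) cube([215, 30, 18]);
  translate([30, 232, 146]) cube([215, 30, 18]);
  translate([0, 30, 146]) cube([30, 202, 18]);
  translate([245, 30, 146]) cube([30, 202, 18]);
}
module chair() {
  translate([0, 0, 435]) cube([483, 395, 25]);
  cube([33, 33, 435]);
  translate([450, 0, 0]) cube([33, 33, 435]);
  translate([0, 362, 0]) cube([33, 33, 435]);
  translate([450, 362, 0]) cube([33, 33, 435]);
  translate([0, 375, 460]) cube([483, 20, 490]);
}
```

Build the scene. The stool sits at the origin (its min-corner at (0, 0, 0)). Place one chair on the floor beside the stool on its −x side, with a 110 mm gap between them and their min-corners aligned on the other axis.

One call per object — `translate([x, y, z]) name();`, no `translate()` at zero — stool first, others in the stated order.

stool();
translate([-593, 0, 0]) chair();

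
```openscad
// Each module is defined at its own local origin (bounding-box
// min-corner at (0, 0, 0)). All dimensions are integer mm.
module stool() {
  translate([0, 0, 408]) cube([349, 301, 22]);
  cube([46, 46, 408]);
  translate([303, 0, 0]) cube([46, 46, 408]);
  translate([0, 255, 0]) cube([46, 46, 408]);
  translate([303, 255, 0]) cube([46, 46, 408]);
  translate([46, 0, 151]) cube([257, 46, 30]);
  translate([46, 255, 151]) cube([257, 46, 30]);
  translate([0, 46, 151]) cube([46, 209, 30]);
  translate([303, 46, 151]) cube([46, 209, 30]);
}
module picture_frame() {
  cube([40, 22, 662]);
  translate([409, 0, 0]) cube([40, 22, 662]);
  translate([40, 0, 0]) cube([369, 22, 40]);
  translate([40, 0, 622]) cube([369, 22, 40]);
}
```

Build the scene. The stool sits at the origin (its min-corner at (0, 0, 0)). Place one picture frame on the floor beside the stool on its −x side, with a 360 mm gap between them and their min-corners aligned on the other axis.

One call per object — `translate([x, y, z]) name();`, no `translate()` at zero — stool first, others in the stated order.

stool();
translate([-809, 0, 0]) picture_frame();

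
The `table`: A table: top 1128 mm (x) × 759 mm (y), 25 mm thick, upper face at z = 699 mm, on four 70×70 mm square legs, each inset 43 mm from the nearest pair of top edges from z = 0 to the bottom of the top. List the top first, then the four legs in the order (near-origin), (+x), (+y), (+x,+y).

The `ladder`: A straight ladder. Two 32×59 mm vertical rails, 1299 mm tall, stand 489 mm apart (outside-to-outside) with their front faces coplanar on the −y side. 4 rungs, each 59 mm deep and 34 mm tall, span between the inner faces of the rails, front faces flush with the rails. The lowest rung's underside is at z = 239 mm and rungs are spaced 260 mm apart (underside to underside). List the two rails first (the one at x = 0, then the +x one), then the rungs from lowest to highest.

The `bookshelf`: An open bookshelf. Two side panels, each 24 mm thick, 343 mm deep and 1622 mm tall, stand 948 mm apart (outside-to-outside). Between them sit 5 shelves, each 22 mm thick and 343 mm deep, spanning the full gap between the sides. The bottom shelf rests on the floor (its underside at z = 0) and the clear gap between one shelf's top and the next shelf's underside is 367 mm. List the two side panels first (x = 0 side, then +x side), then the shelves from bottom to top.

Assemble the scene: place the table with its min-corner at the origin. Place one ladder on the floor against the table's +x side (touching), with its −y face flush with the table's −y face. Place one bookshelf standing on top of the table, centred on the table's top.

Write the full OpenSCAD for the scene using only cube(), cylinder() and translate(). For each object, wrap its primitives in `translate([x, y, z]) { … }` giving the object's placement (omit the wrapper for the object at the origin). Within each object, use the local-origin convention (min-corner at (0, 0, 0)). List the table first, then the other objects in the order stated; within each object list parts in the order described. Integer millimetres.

translate([0, 0, 674]) cube([1128, 759, 25]);
translate([43, 43, 0]) cube([70, 70, 674]);
translate([1015, 43, 0]) cube([70, 70, 674]);
translate([43, 646, 0]) cube([70, 70, 674]);
translate([1015, 646, 0]) cube([70, 70, 674]);
translate([1128, 0, 0]) {
  cube([32, 59, 1299]);
  translate([457, 0, 0]) cube([32, 59, 1299]);
  translate([32, 0, 239]) cube([425, 59, 34]);
  translate([32, 0, 499]) cube([425, 59, 34]);
  translate([32, 0, 759]) cube([425, 59, 34]);
  translate([32, 0, 1019]) cube([425, 59, 34]);
}
translate([90, 208, 699]) {
  cube([24, 343, 1622]);
  translate([924, 0, 0]) cube([24, 343, 1622]);
  translate([24, 0, 0]) cube([900, 343, 22]);
  translate([24, 0, 389]) cube([900, 343, 22]);
  translate([24, 0, 778]) cube([900, 343, 22]);
  translate([24, 0, 1167]) cube([900, 343, 22]);
  translate([24, 0, 1556]) cube([900, 343, 22]);
}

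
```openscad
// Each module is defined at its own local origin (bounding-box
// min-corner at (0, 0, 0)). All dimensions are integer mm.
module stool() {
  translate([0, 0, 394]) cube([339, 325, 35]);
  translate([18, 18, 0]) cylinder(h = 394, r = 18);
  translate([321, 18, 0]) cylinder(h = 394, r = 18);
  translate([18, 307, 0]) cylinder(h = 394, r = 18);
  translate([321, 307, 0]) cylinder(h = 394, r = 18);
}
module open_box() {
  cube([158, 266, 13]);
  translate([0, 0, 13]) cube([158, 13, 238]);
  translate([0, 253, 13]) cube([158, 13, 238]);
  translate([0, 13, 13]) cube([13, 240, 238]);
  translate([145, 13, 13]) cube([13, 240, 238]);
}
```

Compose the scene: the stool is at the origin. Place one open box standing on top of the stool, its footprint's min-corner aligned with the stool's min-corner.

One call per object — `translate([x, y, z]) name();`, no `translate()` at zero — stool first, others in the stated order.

stool();
translate([0, 0, 429]) open_box();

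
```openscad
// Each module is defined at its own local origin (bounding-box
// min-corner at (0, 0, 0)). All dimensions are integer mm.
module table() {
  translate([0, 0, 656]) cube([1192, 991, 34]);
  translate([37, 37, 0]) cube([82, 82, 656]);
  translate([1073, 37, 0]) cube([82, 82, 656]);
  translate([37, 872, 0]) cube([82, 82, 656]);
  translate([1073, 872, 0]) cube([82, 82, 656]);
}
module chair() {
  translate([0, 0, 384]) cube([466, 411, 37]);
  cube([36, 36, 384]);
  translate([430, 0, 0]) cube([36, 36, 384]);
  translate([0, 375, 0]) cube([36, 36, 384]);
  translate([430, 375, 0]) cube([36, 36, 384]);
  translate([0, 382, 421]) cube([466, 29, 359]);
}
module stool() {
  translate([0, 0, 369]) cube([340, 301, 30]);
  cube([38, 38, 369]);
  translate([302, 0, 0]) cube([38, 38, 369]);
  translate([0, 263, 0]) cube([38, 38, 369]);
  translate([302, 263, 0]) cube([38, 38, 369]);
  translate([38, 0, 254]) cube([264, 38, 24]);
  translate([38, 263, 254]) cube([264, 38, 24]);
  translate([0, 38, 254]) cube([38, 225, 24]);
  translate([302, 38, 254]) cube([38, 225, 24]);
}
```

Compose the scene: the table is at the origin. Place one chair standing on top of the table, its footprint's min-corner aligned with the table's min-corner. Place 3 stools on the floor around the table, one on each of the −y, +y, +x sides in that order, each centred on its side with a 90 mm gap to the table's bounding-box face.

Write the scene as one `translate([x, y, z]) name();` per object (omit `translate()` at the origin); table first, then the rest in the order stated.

table();
translate([0, 0, 690]) chair();
translate([426, -391, 0]) stool();
translate([426, 1081, 0]) stool();
translate([1282, 345, 0]) stool();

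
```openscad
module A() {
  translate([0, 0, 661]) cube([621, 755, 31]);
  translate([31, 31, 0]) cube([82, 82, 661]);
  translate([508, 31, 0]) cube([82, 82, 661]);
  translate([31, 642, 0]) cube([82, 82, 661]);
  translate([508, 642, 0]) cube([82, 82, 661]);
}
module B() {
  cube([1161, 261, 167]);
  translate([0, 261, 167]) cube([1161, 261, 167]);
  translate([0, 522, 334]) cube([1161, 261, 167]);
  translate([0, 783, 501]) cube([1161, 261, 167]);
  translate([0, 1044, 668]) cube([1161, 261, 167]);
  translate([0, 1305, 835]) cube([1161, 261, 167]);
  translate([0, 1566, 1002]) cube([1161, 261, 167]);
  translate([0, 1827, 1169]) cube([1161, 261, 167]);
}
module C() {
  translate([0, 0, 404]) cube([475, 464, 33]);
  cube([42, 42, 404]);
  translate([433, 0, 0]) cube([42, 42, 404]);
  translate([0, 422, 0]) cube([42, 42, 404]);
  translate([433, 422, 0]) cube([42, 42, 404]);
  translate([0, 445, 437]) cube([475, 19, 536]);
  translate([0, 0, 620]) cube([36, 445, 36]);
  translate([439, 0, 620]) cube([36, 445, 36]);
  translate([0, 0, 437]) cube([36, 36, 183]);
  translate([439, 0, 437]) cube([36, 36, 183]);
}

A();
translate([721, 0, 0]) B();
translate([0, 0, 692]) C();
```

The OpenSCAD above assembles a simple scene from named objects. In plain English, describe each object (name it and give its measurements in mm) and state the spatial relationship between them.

A is a table with a 621×755 mm rectangular top, 31 mm thick, top surface at z = 692 mm, supported by four 82×82 mm square legs, each inset 31 mm from the nearest pair of top edges, running from the floor.

B is a straight staircase of 8 solid steps. Each step is 1161 mm wide (x), 261 mm deep (y, the going) and 167 mm tall (the rise). The first step rests on the floor; each subsequent step sits one going further in +y and one rise higher in +z, directly behind and above the previous step with no overlap.

C is a chair. The seat is a 475×464×33 mm slab with its top at z = 437 mm, on four 42×42 mm corner legs (flush with the seat edges, standing on z = 0). A flat backrest 19 mm thick, 536 mm tall, spans the full seat width and rises from the seat top along its +y edge, rear face flush with the rear of the seat. Two armrests of 36×36 mm section run along each side from the seat's front edge to the front of the backrest, top faces 219 mm above the seat top and outer faces flush with the seat's x-edges; a 36×36 mm post under the front of each armrest stands on the seat at the front corner.

The staircase is on the floor beside the table on its +x side. The chair is on top of the table.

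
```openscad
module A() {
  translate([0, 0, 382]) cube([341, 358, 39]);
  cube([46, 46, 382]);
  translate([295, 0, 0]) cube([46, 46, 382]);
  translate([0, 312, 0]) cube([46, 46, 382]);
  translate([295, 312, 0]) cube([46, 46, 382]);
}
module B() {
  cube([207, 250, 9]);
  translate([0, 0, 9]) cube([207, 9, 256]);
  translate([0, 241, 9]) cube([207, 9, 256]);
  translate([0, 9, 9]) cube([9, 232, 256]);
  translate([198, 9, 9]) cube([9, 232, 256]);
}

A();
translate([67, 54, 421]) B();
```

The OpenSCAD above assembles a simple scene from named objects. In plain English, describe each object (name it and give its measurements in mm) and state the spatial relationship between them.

A is a four-legged stool. The seat is 341×358 mm, 39 mm thick, top at z = 421 mm. It stands on four square legs, each 46×46 mm in cross-section, from z = 0 to the seat underside, each flush with a corner of the seat.

B is an open-topped rectangular box: outside dimensions 207×250×265 mm, with a uniform wall and base thickness of 9 mm. The base is a full 207×250 slab on the floor; four walls sit on top of the base. The front and back walls (the −y and +y sides) span the full width; the two side walls fit between them.

The open box is on top of the stool, centred.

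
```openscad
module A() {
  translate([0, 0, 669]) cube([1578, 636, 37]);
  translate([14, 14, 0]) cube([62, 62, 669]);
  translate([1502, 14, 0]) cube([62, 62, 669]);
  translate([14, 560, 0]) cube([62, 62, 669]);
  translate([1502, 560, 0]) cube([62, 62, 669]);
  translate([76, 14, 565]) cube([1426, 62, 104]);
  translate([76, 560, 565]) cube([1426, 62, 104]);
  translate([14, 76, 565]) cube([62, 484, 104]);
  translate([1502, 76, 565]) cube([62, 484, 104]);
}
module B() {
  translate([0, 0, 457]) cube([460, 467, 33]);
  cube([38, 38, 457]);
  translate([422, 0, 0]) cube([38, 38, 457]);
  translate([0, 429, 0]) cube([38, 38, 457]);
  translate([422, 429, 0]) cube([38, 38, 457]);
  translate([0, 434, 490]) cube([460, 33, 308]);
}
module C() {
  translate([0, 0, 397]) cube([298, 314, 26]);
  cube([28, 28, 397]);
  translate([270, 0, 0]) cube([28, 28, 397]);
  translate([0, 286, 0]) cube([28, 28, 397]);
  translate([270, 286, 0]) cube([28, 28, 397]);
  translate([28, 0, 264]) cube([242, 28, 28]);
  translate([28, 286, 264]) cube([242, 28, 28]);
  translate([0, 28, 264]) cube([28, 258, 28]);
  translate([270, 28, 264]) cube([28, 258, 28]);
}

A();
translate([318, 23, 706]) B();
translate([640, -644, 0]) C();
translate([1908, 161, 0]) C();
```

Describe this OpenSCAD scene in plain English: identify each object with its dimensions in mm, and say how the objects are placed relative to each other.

A is a table: top 1578 mm (x) × 636 mm (y), 37 mm thick, upper face at z = 706 mm, on four 62×62 mm square legs, each inset 14 mm from the nearest pair of top edges, running from z = 0 to the bottom of the top. Four apron rails, 62 mm thick and 104 mm tall, run between adjacent legs with their top edges flush with the underside of the top and their outer faces flush with the legs' outer faces.

B is a chair: 460×467 mm seat, 33 mm thick, top at z = 490 mm, on four 38 mm square corner legs flush with the seat edges. A 33 mm thick backrest slab spans the full seat width, extending 308 mm above the seat top, its back face flush with the seat's +y edge.

C is a simple wooden stool: a rectangular seat 298 mm (x) by 314 mm (y), 26 mm thick, top face at z = 423 mm, on four square legs, each 28×28 mm in cross-section. The legs rest on z = 0, each flush with a corner of the seat. Four stretchers, 28 mm wide and 28 mm tall, connect adjacent legs with their undersides at z = 264 mm, each running between the inner faces of the legs it joins and aligned with the legs' outer faces on the other axis.

The chair is on top of the table. Two stools sit around the table at the −y, +x sides.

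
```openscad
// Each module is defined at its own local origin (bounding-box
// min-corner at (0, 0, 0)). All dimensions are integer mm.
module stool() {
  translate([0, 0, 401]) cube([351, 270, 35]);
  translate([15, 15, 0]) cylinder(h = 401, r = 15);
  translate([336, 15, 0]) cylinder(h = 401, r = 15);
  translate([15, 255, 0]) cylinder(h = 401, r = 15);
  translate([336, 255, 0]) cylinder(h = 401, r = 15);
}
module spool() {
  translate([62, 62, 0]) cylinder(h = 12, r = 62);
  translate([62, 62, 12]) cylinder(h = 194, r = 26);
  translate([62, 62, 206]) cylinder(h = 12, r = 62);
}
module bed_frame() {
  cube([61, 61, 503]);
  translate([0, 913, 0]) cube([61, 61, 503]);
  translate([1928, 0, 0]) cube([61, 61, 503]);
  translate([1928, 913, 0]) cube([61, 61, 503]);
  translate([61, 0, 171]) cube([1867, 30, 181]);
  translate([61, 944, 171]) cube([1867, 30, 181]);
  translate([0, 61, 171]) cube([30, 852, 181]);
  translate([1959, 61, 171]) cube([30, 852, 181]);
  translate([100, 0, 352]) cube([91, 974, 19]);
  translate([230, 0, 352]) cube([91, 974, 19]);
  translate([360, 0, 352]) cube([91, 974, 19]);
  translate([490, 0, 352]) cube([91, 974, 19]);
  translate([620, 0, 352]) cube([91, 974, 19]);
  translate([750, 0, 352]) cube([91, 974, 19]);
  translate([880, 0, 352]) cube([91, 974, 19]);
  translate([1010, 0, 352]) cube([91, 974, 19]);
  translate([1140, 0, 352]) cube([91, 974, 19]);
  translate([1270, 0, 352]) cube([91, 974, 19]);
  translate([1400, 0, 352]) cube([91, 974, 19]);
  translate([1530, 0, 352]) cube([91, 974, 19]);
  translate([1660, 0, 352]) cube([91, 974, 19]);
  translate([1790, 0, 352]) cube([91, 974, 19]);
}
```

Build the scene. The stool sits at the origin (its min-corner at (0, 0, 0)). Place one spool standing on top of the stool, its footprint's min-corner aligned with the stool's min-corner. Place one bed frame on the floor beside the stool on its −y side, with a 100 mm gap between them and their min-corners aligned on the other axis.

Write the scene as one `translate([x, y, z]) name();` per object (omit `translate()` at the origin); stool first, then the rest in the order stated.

stool();
translate([0, 0, 436]) spool();
translate([0, -1074, 0]) bed_frame();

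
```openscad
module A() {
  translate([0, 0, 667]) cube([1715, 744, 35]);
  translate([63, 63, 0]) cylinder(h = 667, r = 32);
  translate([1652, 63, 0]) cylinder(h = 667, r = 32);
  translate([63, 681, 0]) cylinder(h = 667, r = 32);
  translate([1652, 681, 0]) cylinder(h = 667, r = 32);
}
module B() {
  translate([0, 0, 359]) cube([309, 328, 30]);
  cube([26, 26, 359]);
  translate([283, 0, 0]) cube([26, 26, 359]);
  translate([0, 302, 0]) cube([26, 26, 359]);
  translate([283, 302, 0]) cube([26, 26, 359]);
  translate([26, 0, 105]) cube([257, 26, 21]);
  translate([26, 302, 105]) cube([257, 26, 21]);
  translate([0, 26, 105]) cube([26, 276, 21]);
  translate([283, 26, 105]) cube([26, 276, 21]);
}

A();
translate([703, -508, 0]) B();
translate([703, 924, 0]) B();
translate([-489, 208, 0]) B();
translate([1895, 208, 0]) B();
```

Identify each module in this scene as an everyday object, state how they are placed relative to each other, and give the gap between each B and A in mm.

A is a table. B is a stool. Four stools sit around the table at the −y, +y, −x, +x sides. The gap between each stool and the table is 180 mm.

Each stool's nearest face is 180 mm from the table's bounding box.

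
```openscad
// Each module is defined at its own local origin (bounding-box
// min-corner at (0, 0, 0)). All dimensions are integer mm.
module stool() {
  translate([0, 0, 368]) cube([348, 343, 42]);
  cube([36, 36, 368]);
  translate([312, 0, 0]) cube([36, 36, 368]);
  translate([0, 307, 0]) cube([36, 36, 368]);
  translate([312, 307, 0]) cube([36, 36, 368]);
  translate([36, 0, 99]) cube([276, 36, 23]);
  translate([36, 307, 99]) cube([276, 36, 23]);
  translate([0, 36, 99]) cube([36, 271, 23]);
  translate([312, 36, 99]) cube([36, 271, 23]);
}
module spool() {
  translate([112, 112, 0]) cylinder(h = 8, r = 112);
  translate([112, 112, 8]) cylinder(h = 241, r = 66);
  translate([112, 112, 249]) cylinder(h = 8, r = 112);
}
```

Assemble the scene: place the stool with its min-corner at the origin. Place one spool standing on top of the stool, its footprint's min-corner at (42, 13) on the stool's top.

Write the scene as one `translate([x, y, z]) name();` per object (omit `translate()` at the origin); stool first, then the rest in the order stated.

stool();
translate([42, 13, 410]) spool();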